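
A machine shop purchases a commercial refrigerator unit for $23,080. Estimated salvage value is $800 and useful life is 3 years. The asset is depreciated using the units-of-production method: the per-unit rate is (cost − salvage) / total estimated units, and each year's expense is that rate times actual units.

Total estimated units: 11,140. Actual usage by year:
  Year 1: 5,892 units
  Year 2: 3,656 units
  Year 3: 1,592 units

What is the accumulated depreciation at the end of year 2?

$19,096

Depreciable base = $23,080 − $800 = $22,280.
Rate = $22,280 / 11,140 units = $2 per unit.
Year 1: 5,892 × $2 = $11,784. Book value $11,296.
Year 2: 3,656 × $2 = $7,312. Book value $3,984.
Accumulated through year 2 = $23,080 − $3,984 = $19,096.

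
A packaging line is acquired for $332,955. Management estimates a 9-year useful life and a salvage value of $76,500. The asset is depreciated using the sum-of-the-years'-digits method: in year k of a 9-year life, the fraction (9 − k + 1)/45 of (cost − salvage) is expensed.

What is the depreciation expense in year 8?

Depreciable base = $332,955 − $76,500 = $256,455.
Sum of the years' digits = 9+8+7+6+5+4+3+2+1 = 45.
Year 1: $256,455 × 9/45 = $51,291. Book value $281,664.
Year 2: $256,455 × 8/45 = $45,592. Book value $236,072.
Year 3: $256,455 × 7/45 = $39,893. Book value $196,179.
Year 4: $256,455 × 6/45 = $34,194. Book value $161,985.
Year 5: $256,455 × 5/45 = $28,495. Book value $133,490.
Year 6: $256,455 × 4/45 = $22,796. Book value $110,694.
Year 7: $256,455 × 3/45 = $17,097. Book value $93,597.
Year 8: $256,455 × 2/45 = $11,398. Book value $82,199.

$11,398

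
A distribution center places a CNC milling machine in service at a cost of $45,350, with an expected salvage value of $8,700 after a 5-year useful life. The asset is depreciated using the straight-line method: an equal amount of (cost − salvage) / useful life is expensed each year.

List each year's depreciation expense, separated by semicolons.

$7,330; $7,330; $7,330; $7,330; $7,330

Depreciable base = $45,350 − $8,700 = $36,650.
Annual expense = $36,650 / 5 = $7,330.
End of year 1: book value $38,020.
End of year 2: book value $30,690.
End of year 3: book value $23,360.
End of year 4: book value $16,030.
End of year 5: book value $8,700.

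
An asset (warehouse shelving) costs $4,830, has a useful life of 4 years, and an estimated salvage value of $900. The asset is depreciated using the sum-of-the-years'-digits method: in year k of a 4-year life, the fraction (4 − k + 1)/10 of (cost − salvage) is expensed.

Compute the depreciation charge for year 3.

$786

Depreciable base = $4,830 − $900 = $3,930.
Sum of the years' digits = 4+3+2+1 = 10.
Year 1: $3,930 × 4/10 = $1,572. Book value $3,258.
Year 2: $3,930 × 3/10 = $1,179. Book value $2,079.
Year 3: $3,930 × 2/10 = $786. Book value $1,293.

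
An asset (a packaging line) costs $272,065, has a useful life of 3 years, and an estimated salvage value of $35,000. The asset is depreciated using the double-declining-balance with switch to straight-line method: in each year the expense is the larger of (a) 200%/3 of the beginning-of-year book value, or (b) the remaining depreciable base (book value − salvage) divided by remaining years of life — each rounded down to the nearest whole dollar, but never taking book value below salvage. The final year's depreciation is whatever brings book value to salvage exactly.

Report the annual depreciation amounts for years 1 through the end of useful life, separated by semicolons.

$181,376; $55,689; $0

Depreciable base = $272,065 − $35,000 = $237,065.
Year 1: DB = ⌊$272,065 × 200%/3⌋ = $181,376; SL = ⌊$237,065/3⌋ = $79,021 → take DB $181,376. Book value $90,689.
Year 2: DB = ⌊$90,689 × 200%/3⌋ = $60,459; SL = ⌊$55,689/2⌋ = $27,844 → take DB $60,459, capped at $55,689. Book value $35,000.
Year 3 (final): $35,000 − $35,000 = $0. Book value $35,000.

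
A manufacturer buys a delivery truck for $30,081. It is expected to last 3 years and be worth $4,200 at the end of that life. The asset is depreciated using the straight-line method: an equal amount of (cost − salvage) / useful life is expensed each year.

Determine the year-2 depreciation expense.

$8,627

Depreciable base = $30,081 − $4,200 = $25,881.
Annual expense = $25,881 / 3 = $8,627.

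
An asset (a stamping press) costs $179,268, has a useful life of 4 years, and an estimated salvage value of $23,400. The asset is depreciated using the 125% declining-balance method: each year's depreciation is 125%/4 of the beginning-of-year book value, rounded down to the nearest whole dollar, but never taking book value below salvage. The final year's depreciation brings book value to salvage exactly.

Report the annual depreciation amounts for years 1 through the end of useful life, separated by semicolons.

Depreciable base = $179,268 − $23,400 = $155,868.
Year 1: ⌊$179,268 × 125%/4⌋ = $56,021. Book value $123,247.
Year 2: ⌊$123,247 × 125%/4⌋ = $38,514. Book value $84,733.
Year 3: ⌊$84,733 × 125%/4⌋ = $26,479. Book value $58,254.
Year 4 (final): $58,254 − $23,400 = $34,854. Book value $23,400.

$56,021; $38,514; $26,479; $34,854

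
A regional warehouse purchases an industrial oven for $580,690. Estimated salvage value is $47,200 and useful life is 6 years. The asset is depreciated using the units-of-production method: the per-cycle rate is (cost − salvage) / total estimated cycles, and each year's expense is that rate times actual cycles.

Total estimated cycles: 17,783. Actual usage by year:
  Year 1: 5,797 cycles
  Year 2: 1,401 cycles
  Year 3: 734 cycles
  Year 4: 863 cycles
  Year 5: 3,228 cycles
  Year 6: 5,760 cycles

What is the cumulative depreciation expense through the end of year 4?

$263,850

Depreciable base = $580,690 − $47,200 = $533,490.
Rate = $533,490 / 17,783 cycles = $30 per cycle.
Year 1: 5,797 × $30 = $173,910. Book value $406,780.
Year 2: 1,401 × $30 = $42,030. Book value $364,750.
Year 3: 734 × $30 = $22,020. Book value $342,730.
Year 4: 863 × $30 = $25,890. Book value $316,840.
Accumulated through year 4 = $580,690 − $316,840 = $263,850.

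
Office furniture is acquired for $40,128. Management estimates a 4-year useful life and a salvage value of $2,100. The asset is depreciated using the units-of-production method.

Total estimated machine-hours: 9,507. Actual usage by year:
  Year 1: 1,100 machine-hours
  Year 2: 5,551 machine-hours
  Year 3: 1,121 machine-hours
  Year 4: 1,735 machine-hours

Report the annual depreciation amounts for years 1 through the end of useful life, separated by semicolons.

$4,400; $22,204; $4,484; $6,940

Depreciable base = $40,128 − $2,100 = $38,028.
Rate = $38,028 / 9,507 machine-hours = $4 per machine-hour.
Year 1: 1,100 × $4 = $4,400. Book value $35,728.
Year 2: 5,551 × $4 = $22,204. Book value $13,524.
Year 3: 1,121 × $4 = $4,484. Book value $9,040.
Year 4: 1,735 × $4 = $6,940. Book value $2,100.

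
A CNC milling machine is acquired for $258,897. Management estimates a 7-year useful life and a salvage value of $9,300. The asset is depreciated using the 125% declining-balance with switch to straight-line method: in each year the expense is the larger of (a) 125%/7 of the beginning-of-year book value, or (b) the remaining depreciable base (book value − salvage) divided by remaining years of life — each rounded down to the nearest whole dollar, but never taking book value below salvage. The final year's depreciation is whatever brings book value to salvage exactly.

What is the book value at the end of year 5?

Depreciable base = $258,897 − $9,300 = $249,597.
Year 1: DB = ⌊$258,897 × 125%/7⌋ = $46,231; SL = ⌊$249,597/7⌋ = $35,656 → take DB $46,231. Book value $212,666.
Year 2: DB = ⌊$212,666 × 125%/7⌋ = $37,976; SL = ⌊$203,366/6⌋ = $33,894 → take DB $37,976. Book value $174,690.
Year 3: DB = ⌊$174,690 × 125%/7⌋ = $31,194; SL = ⌊$165,390/5⌋ = $33,078 → take SL $33,078. Book value $141,612.
Year 4: DB = ⌊$141,612 × 125%/7⌋ = $25,287; SL = ⌊$132,312/4⌋ = $33,078 → take SL $33,078. Book value $108,534.
Year 5: DB = ⌊$108,534 × 125%/7⌋ = $19,381; SL = ⌊$99,234/3⌋ = $33,078 → take SL $33,078. Book value $75,456.

$75,456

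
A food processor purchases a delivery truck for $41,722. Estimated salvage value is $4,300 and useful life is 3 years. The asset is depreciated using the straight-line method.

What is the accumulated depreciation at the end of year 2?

$24,948

Depreciable base = $41,722 − $4,300 = $37,422.
Annual expense = $37,422 / 3 = $12,474.
End of year 1: book value $29,248.
End of year 2: book value $16,774.
Accumulated through year 2 = $41,722 − $16,774 = $24,948.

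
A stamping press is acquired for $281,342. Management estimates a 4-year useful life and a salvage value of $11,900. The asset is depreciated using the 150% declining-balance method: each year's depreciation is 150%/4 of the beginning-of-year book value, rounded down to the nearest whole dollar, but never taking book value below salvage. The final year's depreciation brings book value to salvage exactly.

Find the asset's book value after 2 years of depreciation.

Depreciable base = $281,342 − $11,900 = $269,442.
Year 1: ⌊$281,342 × 150%/4⌋ = $105,503. Book value $175,839.
Year 2: ⌊$175,839 × 150%/4⌋ = $65,939. Book value $109,900.

$109,900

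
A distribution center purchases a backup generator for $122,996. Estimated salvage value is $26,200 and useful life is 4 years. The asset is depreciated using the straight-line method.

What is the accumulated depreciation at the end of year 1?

Depreciable base = $122,996 − $26,200 = $96,796.
Annual expense = $96,796 / 4 = $24,199.
End of year 1: book value $98,797.
Accumulated through year 1 = $122,996 − $98,797 = $24,199.

$24,199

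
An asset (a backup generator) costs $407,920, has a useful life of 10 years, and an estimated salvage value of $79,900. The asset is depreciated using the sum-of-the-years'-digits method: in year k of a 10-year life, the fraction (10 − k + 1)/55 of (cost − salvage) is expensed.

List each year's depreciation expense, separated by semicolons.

Depreciable base = $407,920 − $79,900 = $328,020.
Sum of the years' digits = 10+9+8+7+6+5+4+3+2+1 = 55.
Year 1: $328,020 × 10/55 = $59,640. Book value $348,280.
Year 2: $328,020 × 9/55 = $53,676. Book value $294,604.
Year 3: $328,020 × 8/55 = $47,712. Book value $246,892.
Year 4: $328,020 × 7/55 = $41,748. Book value $205,144.
Year 5: $328,020 × 6/55 = $35,784. Book value $169,360.
Year 6: $328,020 × 5/55 = $29,820. Book value $139,540.
Year 7: $328,020 × 4/55 = $23,856. Book value $115,684.
Year 8: $328,020 × 3/55 = $17,892. Book value $97,792.
Year 9: $328,020 × 2/55 = $11,928. Book value $85,864.
Year 10: $328,020 × 1/55 = $5,964. Book value $79,900.

$59,640; $53,676; $47,712; $41,748; $35,784; $29,820; $23,856; $17,892; $11,928; $5,964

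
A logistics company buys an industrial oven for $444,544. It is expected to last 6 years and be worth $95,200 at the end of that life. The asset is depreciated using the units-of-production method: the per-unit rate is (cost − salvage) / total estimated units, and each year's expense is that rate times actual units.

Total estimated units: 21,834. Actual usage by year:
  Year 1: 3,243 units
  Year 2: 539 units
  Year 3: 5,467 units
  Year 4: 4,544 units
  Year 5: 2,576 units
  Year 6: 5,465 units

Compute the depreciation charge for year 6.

Depreciable base = $444,544 − $95,200 = $349,344.
Rate = $349,344 / 21,834 units = $16 per unit.
Year 1: 3,243 × $16 = $51,888. Book value $392,656.
Year 2: 539 × $16 = $8,624. Book value $384,032.
Year 3: 5,467 × $16 = $87,472. Book value $296,560.
Year 4: 4,544 × $16 = $72,704. Book value $223,856.
Year 5: 2,576 × $16 = $41,216. Book value $182,640.
Year 6: 5,465 × $16 = $87,440. Book value $95,200.

$87,440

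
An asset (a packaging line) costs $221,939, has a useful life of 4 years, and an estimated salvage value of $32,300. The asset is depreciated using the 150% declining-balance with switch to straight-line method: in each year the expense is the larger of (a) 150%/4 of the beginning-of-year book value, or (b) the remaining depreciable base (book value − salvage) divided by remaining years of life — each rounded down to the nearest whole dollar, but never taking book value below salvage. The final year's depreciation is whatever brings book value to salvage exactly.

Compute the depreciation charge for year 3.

$32,510

Depreciable base = $221,939 − $32,300 = $189,639.
Year 1: DB = ⌊$221,939 × 150%/4⌋ = $83,227; SL = ⌊$189,639/4⌋ = $47,409 → take DB $83,227. Book value $138,712.
Year 2: DB = ⌊$138,712 × 150%/4⌋ = $52,017; SL = ⌊$106,412/3⌋ = $35,470 → take DB $52,017. Book value $86,695.
Year 3: DB = ⌊$86,695 × 150%/4⌋ = $32,510; SL = ⌊$54,395/2⌋ = $27,197 → take DB $32,510. Book value $54,185.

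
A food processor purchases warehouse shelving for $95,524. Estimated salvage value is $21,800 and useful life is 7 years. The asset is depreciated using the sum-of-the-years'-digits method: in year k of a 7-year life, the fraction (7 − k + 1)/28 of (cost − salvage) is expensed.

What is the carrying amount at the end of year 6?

Depreciable base = $95,524 − $21,800 = $73,724.
Sum of the years' digits = 7+6+5+4+3+2+1 = 28.
Year 1: $73,724 × 7/28 = $18,431. Book value $77,093.
Year 2: $73,724 × 6/28 = $15,798. Book value $61,295.
Year 3: $73,724 × 5/28 = $13,165. Book value $48,130.
Year 4: $73,724 × 4/28 = $10,532. Book value $37,598.
Year 5: $73,724 × 3/28 = $7,899. Book value $29,699.
Year 6: $73,724 × 2/28 = $5,266. Book value $24,433.

$24,433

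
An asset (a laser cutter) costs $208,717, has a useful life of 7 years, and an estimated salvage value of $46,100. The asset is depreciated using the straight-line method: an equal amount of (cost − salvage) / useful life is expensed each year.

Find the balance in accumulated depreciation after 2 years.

Depreciable base = $208,717 − $46,100 = $162,617.
Annual expense = $162,617 / 7 = $23,231.
End of year 1: book value $185,486.
End of year 2: book value $162,255.
Accumulated through year 2 = $208,717 − $162,255 = $46,462.

$46,462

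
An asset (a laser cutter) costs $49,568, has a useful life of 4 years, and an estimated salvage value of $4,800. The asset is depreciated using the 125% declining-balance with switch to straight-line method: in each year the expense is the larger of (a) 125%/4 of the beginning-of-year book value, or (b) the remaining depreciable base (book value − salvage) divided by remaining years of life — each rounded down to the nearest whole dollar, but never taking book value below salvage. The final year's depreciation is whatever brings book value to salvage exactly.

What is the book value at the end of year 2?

$23,429

Depreciable base = $49,568 − $4,800 = $44,768.
Year 1: DB = ⌊$49,568 × 125%/4⌋ = $15,490; SL = ⌊$44,768/4⌋ = $11,192 → take DB $15,490. Book value $34,078.
Year 2: DB = ⌊$34,078 × 125%/4⌋ = $10,649; SL = ⌊$29,278/3⌋ = $9,759 → take DB $10,649. Book value $23,429.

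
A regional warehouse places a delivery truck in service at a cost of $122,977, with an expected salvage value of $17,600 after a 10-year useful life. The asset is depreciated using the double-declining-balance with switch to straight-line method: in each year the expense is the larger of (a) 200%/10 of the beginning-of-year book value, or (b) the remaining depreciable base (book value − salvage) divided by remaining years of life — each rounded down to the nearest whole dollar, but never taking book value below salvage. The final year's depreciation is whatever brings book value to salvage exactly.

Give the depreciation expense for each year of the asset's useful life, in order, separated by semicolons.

Depreciable base = $122,977 − $17,600 = $105,377.
Year 1: DB = ⌊$122,977 × 200%/10⌋ = $24,595; SL = ⌊$105,377/10⌋ = $10,537 → take DB $24,595. Book value $98,382.
Year 2: DB = ⌊$98,382 × 200%/10⌋ = $19,676; SL = ⌊$80,782/9⌋ = $8,975 → take DB $19,676. Book value $78,706.
Year 3: DB = ⌊$78,706 × 200%/10⌋ = $15,741; SL = ⌊$61,106/8⌋ = $7,638 → take DB $15,741. Book value $62,965.
Year 4: DB = ⌊$62,965 × 200%/10⌋ = $12,593; SL = ⌊$45,365/7⌋ = $6,480 → take DB $12,593. Book value $50,372.
Year 5: DB = ⌊$50,372 × 200%/10⌋ = $10,074; SL = ⌊$32,772/6⌋ = $5,462 → take DB $10,074. Book value $40,298.
Year 6: DB = ⌊$40,298 × 200%/10⌋ = $8,059; SL = ⌊$22,698/5⌋ = $4,539 → take DB $8,059. Book value $32,239.
Year 7: DB = ⌊$32,239 × 200%/10⌋ = $6,447; SL = ⌊$14,639/4⌋ = $3,659 → take DB $6,447. Book value $25,792.
Year 8: DB = ⌊$25,792 × 200%/10⌋ = $5,158; SL = ⌊$8,192/3⌋ = $2,730 → take DB $5,158. Book value $20,634.
Year 9: DB = ⌊$20,634 × 200%/10⌋ = $4,126; SL = ⌊$3,034/2⌋ = $1,517 → take DB $4,126, capped at $3,034. Book value $17,600.
Year 10 (final): $17,600 − $17,600 = $0. Book value $17,600.

$24,595; $19,676; $15,741; $12,593; $10,074; $8,059; $6,447; $5,158; $3,034; $0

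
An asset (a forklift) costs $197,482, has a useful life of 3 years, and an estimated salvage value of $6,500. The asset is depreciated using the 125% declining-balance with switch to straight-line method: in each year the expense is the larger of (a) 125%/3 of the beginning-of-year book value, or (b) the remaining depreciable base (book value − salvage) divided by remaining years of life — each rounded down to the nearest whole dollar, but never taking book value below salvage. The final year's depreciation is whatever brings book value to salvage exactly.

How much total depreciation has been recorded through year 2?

$136,633

Depreciable base = $197,482 − $6,500 = $190,982.
Year 1: DB = ⌊$197,482 × 125%/3⌋ = $82,284; SL = ⌊$190,982/3⌋ = $63,660 → take DB $82,284. Book value $115,198.
Year 2: DB = ⌊$115,198 × 125%/3⌋ = $47,999; SL = ⌊$108,698/2⌋ = $54,349 → take SL $54,349. Book value $60,849.
Accumulated through year 2 = $197,482 − $60,849 = $136,633.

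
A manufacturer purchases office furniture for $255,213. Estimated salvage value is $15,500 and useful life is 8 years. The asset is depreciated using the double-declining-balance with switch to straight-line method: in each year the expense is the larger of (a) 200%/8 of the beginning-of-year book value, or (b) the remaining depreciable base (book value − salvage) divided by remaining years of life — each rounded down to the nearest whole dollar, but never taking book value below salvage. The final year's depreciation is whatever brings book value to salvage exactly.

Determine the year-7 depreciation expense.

Depreciable base = $255,213 − $15,500 = $239,713.
Year 1: DB = ⌊$255,213 × 200%/8⌋ = $63,803; SL = ⌊$239,713/8⌋ = $29,964 → take DB $63,803. Book value $191,410.
Year 2: DB = ⌊$191,410 × 200%/8⌋ = $47,852; SL = ⌊$175,910/7⌋ = $25,130 → take DB $47,852. Book value $143,558.
Year 3: DB = ⌊$143,558 × 200%/8⌋ = $35,889; SL = ⌊$128,058/6⌋ = $21,343 → take DB $35,889. Book value $107,669.
Year 4: DB = ⌊$107,669 × 200%/8⌋ = $26,917; SL = ⌊$92,169/5⌋ = $18,433 → take DB $26,917. Book value $80,752.
Year 5: DB = ⌊$80,752 × 200%/8⌋ = $20,188; SL = ⌊$65,252/4⌋ = $16,313 → take DB $20,188. Book value $60,564.
Year 6: DB = ⌊$60,564 × 200%/8⌋ = $15,141; SL = ⌊$45,064/3⌋ = $15,021 → take DB $15,141. Book value $45,423.
Year 7: DB = ⌊$45,423 × 200%/8⌋ = $11,355; SL = ⌊$29,923/2⌋ = $14,961 → take SL $14,961. Book value $30,462.

$14,961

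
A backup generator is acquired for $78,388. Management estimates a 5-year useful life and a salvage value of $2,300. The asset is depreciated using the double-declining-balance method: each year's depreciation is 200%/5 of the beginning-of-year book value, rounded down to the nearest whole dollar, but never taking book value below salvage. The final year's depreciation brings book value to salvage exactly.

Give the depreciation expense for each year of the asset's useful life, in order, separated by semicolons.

Depreciable base = $78,388 − $2,300 = $76,088.
Year 1: ⌊$78,388 × 200%/5⌋ = $31,355. Book value $47,033.
Year 2: ⌊$47,033 × 200%/5⌋ = $18,813. Book value $28,220.
Year 3: ⌊$28,220 × 200%/5⌋ = $11,288. Book value $16,932.
Year 4: ⌊$16,932 × 200%/5⌋ = $6,772. Book value $10,160.
Year 5 (final): $10,160 − $2,300 = $7,860. Book value $2,300.

$31,355; $18,813; $11,288; $6,772; $7,860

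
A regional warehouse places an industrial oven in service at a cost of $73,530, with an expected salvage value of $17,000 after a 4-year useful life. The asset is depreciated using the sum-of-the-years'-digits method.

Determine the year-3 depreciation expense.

$11,306

Depreciable base = $73,530 − $17,000 = $56,530.
Sum of the years' digits = 4+3+2+1 = 10.
Year 1: $56,530 × 4/10 = $22,612. Book value $50,918.
Year 2: $56,530 × 3/10 = $16,959. Book value $33,959.
Year 3: $56,530 × 2/10 = $11,306. Book value $22,653.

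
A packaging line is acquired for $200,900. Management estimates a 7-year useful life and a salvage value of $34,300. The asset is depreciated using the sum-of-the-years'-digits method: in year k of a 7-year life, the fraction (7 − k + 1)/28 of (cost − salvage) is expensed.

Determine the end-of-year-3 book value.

Depreciable base = $200,900 − $34,300 = $166,600.
Sum of the years' digits = 7+6+5+4+3+2+1 = 28.
Year 1: $166,600 × 7/28 = $41,650. Book value $159,250.
Year 2: $166,600 × 6/28 = $35,700. Book value $123,550.
Year 3: $166,600 × 5/28 = $29,750. Book value $93,800.

$93,800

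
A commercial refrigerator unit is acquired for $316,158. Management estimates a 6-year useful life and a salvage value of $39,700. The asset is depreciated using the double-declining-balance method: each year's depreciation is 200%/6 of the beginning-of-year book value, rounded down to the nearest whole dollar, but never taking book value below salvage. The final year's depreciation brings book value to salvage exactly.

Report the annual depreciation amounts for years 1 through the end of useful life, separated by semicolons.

$105,386; $70,257; $46,838; $31,225; $20,817; $1,935

Depreciable base = $316,158 − $39,700 = $276,458.
Year 1: ⌊$316,158 × 200%/6⌋ = $105,386. Book value $210,772.
Year 2: ⌊$210,772 × 200%/6⌋ = $70,257. Book value $140,515.
Year 3: ⌊$140,515 × 200%/6⌋ = $46,838. Book value $93,677.
Year 4: ⌊$93,677 × 200%/6⌋ = $31,225. Book value $62,452.
Year 5: ⌊$62,452 × 200%/6⌋ = $20,817. Book value $41,635.
Year 6 (final): $41,635 − $39,700 = $1,935. Book value $39,700.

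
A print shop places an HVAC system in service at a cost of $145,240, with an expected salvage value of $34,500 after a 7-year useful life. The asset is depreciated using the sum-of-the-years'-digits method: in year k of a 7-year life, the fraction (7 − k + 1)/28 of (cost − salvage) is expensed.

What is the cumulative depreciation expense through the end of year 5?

Depreciable base = $145,240 − $34,500 = $110,740.
Sum of the years' digits = 7+6+5+4+3+2+1 = 28.
Year 1: $110,740 × 7/28 = $27,685. Book value $117,555.
Year 2: $110,740 × 6/28 = $23,730. Book value $93,825.
Year 3: $110,740 × 5/28 = $19,775. Book value $74,050.
Year 4: $110,740 × 4/28 = $15,820. Book value $58,230.
Year 5: $110,740 × 3/28 = $11,865. Book value $46,365.
Accumulated through year 5 = $145,240 − $46,365 = $98,875.

$98,875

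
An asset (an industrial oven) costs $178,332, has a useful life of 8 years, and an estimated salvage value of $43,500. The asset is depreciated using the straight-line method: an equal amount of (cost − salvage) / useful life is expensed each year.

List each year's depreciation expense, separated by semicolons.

Depreciable base = $178,332 − $43,500 = $134,832.
Annual expense = $134,832 / 8 = $16,854.
End of year 1: book value $161,478.
End of year 2: book value $144,624.
End of year 3: book value $127,770.
End of year 4: book value $110,916.
End of year 5: book value $94,062.
End of year 6: book value $77,208.
End of year 7: book value $60,354.
End of year 8: book value $43,500.

$16,854; $16,854; $16,854; $16,854; $16,854; $16,854; $16,854; $16,854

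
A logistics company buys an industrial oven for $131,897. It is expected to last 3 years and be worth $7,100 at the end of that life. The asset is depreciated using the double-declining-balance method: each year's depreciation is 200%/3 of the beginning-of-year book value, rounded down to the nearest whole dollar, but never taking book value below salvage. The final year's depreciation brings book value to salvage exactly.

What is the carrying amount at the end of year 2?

$14,656

Depreciable base = $131,897 − $7,100 = $124,797.
Year 1: ⌊$131,897 × 200%/3⌋ = $87,931. Book value $43,966.
Year 2: ⌊$43,966 × 200%/3⌋ = $29,310. Book value $14,656.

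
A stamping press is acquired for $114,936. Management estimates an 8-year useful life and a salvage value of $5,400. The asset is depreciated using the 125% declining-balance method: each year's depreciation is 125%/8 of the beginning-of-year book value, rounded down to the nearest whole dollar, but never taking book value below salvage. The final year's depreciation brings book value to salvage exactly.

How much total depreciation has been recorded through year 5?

$65,784

Depreciable base = $114,936 − $5,400 = $109,536.
Year 1: ⌊$114,936 × 125%/8⌋ = $17,958. Book value $96,978.
Year 2: ⌊$96,978 × 125%/8⌋ = $15,152. Book value $81,826.
Year 3: ⌊$81,826 × 125%/8⌋ = $12,785. Book value $69,041.
Year 4: ⌊$69,041 × 125%/8⌋ = $10,787. Book value $58,254.
Year 5: ⌊$58,254 × 125%/8⌋ = $9,102. Book value $49,152.
Accumulated through year 5 = $114,936 − $49,152 = $65,784.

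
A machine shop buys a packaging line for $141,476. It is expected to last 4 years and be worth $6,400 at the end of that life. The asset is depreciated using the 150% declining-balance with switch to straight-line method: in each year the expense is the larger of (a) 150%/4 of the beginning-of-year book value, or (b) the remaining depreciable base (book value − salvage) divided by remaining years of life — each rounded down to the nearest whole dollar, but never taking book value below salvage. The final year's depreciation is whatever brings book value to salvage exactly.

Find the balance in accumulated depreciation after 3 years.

$110,643

Depreciable base = $141,476 − $6,400 = $135,076.
Year 1: DB = ⌊$141,476 × 150%/4⌋ = $53,053; SL = ⌊$135,076/4⌋ = $33,769 → take DB $53,053. Book value $88,423.
Year 2: DB = ⌊$88,423 × 150%/4⌋ = $33,158; SL = ⌊$82,023/3⌋ = $27,341 → take DB $33,158. Book value $55,265.
Year 3: DB = ⌊$55,265 × 150%/4⌋ = $20,724; SL = ⌊$48,865/2⌋ = $24,432 → take SL $24,432. Book value $30,833.
Accumulated through year 3 = $141,476 − $30,833 = $110,643.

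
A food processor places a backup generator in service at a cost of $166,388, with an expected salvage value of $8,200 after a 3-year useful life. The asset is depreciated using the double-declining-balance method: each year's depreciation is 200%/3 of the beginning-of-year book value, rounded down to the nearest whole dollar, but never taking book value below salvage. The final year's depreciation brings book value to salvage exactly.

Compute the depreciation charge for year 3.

$10,288

Depreciable base = $166,388 − $8,200 = $158,188.
Year 1: ⌊$166,388 × 200%/3⌋ = $110,925. Book value $55,463.
Year 2: ⌊$55,463 × 200%/3⌋ = $36,975. Book value $18,488.
Year 3 (final): $18,488 − $8,200 = $10,288. Book value $8,200.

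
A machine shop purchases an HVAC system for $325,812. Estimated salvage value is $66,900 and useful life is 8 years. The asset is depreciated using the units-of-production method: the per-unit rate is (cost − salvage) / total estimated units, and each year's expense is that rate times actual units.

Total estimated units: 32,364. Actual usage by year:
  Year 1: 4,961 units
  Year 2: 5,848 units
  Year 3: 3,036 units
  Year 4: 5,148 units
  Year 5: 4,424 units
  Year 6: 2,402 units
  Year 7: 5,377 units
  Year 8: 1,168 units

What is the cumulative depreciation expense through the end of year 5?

$187,336

Depreciable base = $325,812 − $66,900 = $258,912.
Rate = $258,912 / 32,364 units = $8 per unit.
Year 1: 4,961 × $8 = $39,688. Book value $286,124.
Year 2: 5,848 × $8 = $46,784. Book value $239,340.
Year 3: 3,036 × $8 = $24,288. Book value $215,052.
Year 4: 5,148 × $8 = $41,184. Book value $173,868.
Year 5: 4,424 × $8 = $35,392. Book value $138,476.
Accumulated through year 5 = $325,812 − $138,476 = $187,336.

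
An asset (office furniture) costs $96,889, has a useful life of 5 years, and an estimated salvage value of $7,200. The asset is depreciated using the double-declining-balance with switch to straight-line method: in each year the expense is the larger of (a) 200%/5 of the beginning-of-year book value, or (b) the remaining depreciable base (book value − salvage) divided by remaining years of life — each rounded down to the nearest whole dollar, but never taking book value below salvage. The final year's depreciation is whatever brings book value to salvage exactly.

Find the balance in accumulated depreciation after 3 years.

Depreciable base = $96,889 − $7,200 = $89,689.
Year 1: DB = ⌊$96,889 × 200%/5⌋ = $38,755; SL = ⌊$89,689/5⌋ = $17,937 → take DB $38,755. Book value $58,134.
Year 2: DB = ⌊$58,134 × 200%/5⌋ = $23,253; SL = ⌊$50,934/4⌋ = $12,733 → take DB $23,253. Book value $34,881.
Year 3: DB = ⌊$34,881 × 200%/5⌋ = $13,952; SL = ⌊$27,681/3⌋ = $9,227 → take DB $13,952. Book value $20,929.
Accumulated through year 3 = $96,889 − $20,929 = $75,960.

$75,960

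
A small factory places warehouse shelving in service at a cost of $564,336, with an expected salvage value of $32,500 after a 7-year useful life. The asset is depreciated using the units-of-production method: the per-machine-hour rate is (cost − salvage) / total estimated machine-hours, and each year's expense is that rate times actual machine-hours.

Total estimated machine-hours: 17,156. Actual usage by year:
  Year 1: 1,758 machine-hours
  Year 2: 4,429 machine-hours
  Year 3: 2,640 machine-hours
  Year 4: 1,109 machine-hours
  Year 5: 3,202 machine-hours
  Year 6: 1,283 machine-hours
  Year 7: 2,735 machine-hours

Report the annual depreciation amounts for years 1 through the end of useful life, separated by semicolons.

$54,498; $137,299; $81,840; $34,379; $99,262; $39,773; $84,785

Depreciable base = $564,336 − $32,500 = $531,836.
Rate = $531,836 / 17,156 machine-hours = $31 per machine-hour.
Year 1: 1,758 × $31 = $54,498. Book value $509,838.
Year 2: 4,429 × $31 = $137,299. Book value $372,539.
Year 3: 2,640 × $31 = $81,840. Book value $290,699.
Year 4: 1,109 × $31 = $34,379. Book value $256,320.
Year 5: 3,202 × $31 = $99,262. Book value $157,058.
Year 6: 1,283 × $31 = $39,773. Book value $117,285.
Year 7: 2,735 × $31 = $84,785. Book value $32,500.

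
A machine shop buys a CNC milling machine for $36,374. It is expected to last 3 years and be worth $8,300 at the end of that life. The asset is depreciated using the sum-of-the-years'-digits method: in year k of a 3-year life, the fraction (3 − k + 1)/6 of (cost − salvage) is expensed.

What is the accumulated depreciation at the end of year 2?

Depreciable base = $36,374 − $8,300 = $28,074.
Sum of the years' digits = 3+2+1 = 6.
Year 1: $28,074 × 3/6 = $14,037. Book value $22,337.
Year 2: $28,074 × 2/6 = $9,358. Book value $12,979.
Accumulated through year 2 = $36,374 − $12,979 = $23,395.

$23,395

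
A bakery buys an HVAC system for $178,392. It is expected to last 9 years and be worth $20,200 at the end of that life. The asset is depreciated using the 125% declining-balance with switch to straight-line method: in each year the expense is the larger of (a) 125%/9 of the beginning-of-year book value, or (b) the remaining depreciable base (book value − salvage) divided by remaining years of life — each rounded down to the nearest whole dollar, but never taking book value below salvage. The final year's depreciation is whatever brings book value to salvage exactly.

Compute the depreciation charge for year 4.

$15,820

Depreciable base = $178,392 − $20,200 = $158,192.
Year 1: DB = ⌊$178,392 × 125%/9⌋ = $24,776; SL = ⌊$158,192/9⌋ = $17,576 → take DB $24,776. Book value $153,616.
Year 2: DB = ⌊$153,616 × 125%/9⌋ = $21,335; SL = ⌊$133,416/8⌋ = $16,677 → take DB $21,335. Book value $132,281.
Year 3: DB = ⌊$132,281 × 125%/9⌋ = $18,372; SL = ⌊$112,081/7⌋ = $16,011 → take DB $18,372. Book value $113,909.
Year 4: DB = ⌊$113,909 × 125%/9⌋ = $15,820; SL = ⌊$93,709/6⌋ = $15,618 → take DB $15,820. Book value $98,089.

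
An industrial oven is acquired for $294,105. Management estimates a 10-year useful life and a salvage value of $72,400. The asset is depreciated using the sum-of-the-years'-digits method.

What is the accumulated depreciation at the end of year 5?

$161,240

Depreciable base = $294,105 − $72,400 = $221,705.
Sum of the years' digits = 10+9+8+7+6+5+4+3+2+1 = 55.
Year 1: $221,705 × 10/55 = $40,310. Book value $253,795.
Year 2: $221,705 × 9/55 = $36,279. Book value $217,516.
Year 3: $221,705 × 8/55 = $32,248. Book value $185,268.
Year 4: $221,705 × 7/55 = $28,217. Book value $157,051.
Year 5: $221,705 × 6/55 = $24,186. Book value $132,865.
Accumulated through year 5 = $294,105 − $132,865 = $161,240.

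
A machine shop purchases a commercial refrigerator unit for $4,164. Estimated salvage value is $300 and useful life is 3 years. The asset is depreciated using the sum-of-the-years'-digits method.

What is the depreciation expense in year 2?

Depreciable base = $4,164 − $300 = $3,864.
Sum of the years' digits = 3+2+1 = 6.
Year 1: $3,864 × 3/6 = $1,932. Book value $2,232.
Year 2: $3,864 × 2/6 = $1,288. Book value $944.

$1,288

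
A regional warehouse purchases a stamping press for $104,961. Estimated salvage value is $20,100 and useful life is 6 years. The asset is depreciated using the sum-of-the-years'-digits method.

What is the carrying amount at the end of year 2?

Depreciable base = $104,961 − $20,100 = $84,861.
Sum of the years' digits = 6+5+4+3+2+1 = 21.
Year 1: $84,861 × 6/21 = $24,246. Book value $80,715.
Year 2: $84,861 × 5/21 = $20,205. Book value $60,510.

$60,510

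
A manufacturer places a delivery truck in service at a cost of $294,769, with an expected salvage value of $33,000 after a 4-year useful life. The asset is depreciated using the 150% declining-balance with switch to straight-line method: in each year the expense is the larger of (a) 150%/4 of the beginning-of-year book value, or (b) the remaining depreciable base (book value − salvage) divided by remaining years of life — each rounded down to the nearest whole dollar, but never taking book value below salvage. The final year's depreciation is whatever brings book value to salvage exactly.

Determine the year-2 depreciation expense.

Depreciable base = $294,769 − $33,000 = $261,769.
Year 1: DB = ⌊$294,769 × 150%/4⌋ = $110,538; SL = ⌊$261,769/4⌋ = $65,442 → take DB $110,538. Book value $184,231.
Year 2: DB = ⌊$184,231 × 150%/4⌋ = $69,086; SL = ⌊$151,231/3⌋ = $50,410 → take DB $69,086. Book value $115,145.

$69,086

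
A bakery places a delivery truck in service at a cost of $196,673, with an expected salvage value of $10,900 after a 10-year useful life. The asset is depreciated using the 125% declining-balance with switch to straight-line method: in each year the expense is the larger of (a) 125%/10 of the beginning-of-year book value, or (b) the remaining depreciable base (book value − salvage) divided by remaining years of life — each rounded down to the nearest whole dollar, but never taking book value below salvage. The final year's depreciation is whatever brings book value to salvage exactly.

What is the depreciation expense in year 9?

$17,265

Depreciable base = $196,673 − $10,900 = $185,773.
Year 1: DB = ⌊$196,673 × 125%/10⌋ = $24,584; SL = ⌊$185,773/10⌋ = $18,577 → take DB $24,584. Book value $172,089.
Year 2: DB = ⌊$172,089 × 125%/10⌋ = $21,511; SL = ⌊$161,189/9⌋ = $17,909 → take DB $21,511. Book value $150,578.
Year 3: DB = ⌊$150,578 × 125%/10⌋ = $18,822; SL = ⌊$139,678/8⌋ = $17,459 → take DB $18,822. Book value $131,756.
Year 4: DB = ⌊$131,756 × 125%/10⌋ = $16,469; SL = ⌊$120,856/7⌋ = $17,265 → take SL $17,265. Book value $114,491.
Year 5: DB = ⌊$114,491 × 125%/10⌋ = $14,311; SL = ⌊$103,591/6⌋ = $17,265 → take SL $17,265. Book value $97,226.
Year 6: DB = ⌊$97,226 × 125%/10⌋ = $12,153; SL = ⌊$86,326/5⌋ = $17,265 → take SL $17,265. Book value $79,961.
Year 7: DB = ⌊$79,961 × 125%/10⌋ = $9,995; SL = ⌊$69,061/4⌋ = $17,265 → take SL $17,265. Book value $62,696.
Year 8: DB = ⌊$62,696 × 125%/10⌋ = $7,837; SL = ⌊$51,796/3⌋ = $17,265 → take SL $17,265. Book value $45,431.
Year 9: DB = ⌊$45,431 × 125%/10⌋ = $5,678; SL = ⌊$34,531/2⌋ = $17,265 → take SL $17,265. Book value $28,166.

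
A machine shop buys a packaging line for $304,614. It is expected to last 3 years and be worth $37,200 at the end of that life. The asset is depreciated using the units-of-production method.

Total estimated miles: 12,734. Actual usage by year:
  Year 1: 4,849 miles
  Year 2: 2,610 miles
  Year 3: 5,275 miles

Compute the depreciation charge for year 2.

$54,810

Depreciable base = $304,614 − $37,200 = $267,414.
Rate = $267,414 / 12,734 miles = $21 per mile.
Year 1: 4,849 × $21 = $101,829. Book value $202,785.
Year 2: 2,610 × $21 = $54,810. Book value $147,975.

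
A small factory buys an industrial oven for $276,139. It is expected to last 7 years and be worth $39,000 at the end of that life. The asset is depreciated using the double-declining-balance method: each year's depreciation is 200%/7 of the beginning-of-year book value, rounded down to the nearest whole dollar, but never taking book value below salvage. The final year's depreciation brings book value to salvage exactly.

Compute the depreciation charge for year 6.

$12,345

Depreciable base = $276,139 − $39,000 = $237,139.
Year 1: ⌊$276,139 × 200%/7⌋ = $78,896. Book value $197,243.
Year 2: ⌊$197,243 × 200%/7⌋ = $56,355. Book value $140,888.
Year 3: ⌊$140,888 × 200%/7⌋ = $40,253. Book value $100,635.
Year 4: ⌊$100,635 × 200%/7⌋ = $28,752. Book value $71,883.
Year 5: ⌊$71,883 × 200%/7⌋ = $20,538. Book value $51,345.
Year 6: ⌊$51,345 × 200%/7⌋ = $14,670, capped at $12,345. Book value $39,000.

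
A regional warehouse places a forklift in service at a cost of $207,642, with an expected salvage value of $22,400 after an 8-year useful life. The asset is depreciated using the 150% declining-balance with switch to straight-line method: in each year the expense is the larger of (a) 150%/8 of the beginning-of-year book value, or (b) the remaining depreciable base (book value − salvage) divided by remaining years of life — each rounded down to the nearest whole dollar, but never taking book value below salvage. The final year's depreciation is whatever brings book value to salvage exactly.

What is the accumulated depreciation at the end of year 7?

$168,218

Depreciable base = $207,642 − $22,400 = $185,242.
Year 1: DB = ⌊$207,642 × 150%/8⌋ = $38,932; SL = ⌊$185,242/8⌋ = $23,155 → take DB $38,932. Book value $168,710.
Year 2: DB = ⌊$168,710 × 150%/8⌋ = $31,633; SL = ⌊$146,310/7⌋ = $20,901 → take DB $31,633. Book value $137,077.
Year 3: DB = ⌊$137,077 × 150%/8⌋ = $25,701; SL = ⌊$114,677/6⌋ = $19,112 → take DB $25,701. Book value $111,376.
Year 4: DB = ⌊$111,376 × 150%/8⌋ = $20,883; SL = ⌊$88,976/5⌋ = $17,795 → take DB $20,883. Book value $90,493.
Year 5: DB = ⌊$90,493 × 150%/8⌋ = $16,967; SL = ⌊$68,093/4⌋ = $17,023 → take SL $17,023. Book value $73,470.
Year 6: DB = ⌊$73,470 × 150%/8⌋ = $13,775; SL = ⌊$51,070/3⌋ = $17,023 → take SL $17,023. Book value $56,447.
Year 7: DB = ⌊$56,447 × 150%/8⌋ = $10,583; SL = ⌊$34,047/2⌋ = $17,023 → take SL $17,023. Book value $39,424.
Accumulated through year 7 = $207,642 − $39,424 = $168,218.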